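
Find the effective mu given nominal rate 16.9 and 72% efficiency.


Effective rate = mu * efficiency = 16.9 * 0.72 = 12.17 per hour

12.17 per hour


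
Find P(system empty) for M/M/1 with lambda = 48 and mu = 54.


P0 = 1 - rho = 1 - 48/54 = 0.1111

0.1111


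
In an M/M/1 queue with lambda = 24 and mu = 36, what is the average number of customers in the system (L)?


rho = 24/36; L = rho/(1-rho) = 2.0

2.0


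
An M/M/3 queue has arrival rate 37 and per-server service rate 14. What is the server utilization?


rho = lambda/(c*mu) = 37/(3*14) = 0.881

0.881


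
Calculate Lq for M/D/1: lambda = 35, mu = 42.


M/D/1: Lq = rho^2 / (2*(1-rho)) where rho = 35/42; Lq = 2.08

2.08


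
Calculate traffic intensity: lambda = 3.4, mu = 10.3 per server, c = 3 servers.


rho = lambda / (c * mu) = 3.4 / (3 * 10.3) = 0.11

0.11


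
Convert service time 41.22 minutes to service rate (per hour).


mu = 60 / avg_service_time = 60 / 41.22 = 1.46 per hour

1.46 per hour


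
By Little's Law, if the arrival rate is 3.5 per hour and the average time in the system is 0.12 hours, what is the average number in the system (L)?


L = lambda * W = 3.5 * 0.12 = 0.42

0.42


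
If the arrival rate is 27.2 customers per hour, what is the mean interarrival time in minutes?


Mean interarrival time = 60/lambda = 60/27.2 = 2.21 minutes

2.21 minutes


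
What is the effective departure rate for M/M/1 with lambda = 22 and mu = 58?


For a stable queue (lambda < mu), throughput = lambda = 22 per hour

22 per hour


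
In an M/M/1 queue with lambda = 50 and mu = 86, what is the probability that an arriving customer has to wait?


P(wait) = rho = lambda/mu = 50/86 = 0.5814

0.5814


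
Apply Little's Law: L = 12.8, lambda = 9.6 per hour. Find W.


W = L / lambda = 12.8 / 9.6 = 1.3333 hours

1.3333 hours


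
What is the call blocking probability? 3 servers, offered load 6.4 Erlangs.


B(N,A) = (A^N/N!) / sum(A^k/k!, k=0..N) with N=3, A=6.4 = 0.6105

0.6105


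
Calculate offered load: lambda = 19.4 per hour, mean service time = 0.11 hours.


Offered load a = lambda * E[S] = 19.4 * 0.11 = 2.13 Erlangs

2.13 Erlangs


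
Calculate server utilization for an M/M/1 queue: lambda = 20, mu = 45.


rho = lambda/mu = 20/45 = 0.4444

0.4444


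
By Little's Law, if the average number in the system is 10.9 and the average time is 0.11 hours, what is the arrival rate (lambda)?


lambda = L / W = 10.9 / 0.11 = 99.09 per hour

99.09 per hour


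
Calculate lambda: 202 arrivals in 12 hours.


lambda = total arrivals / time = 202 / 12 = 16.83 per hour

16.83 per hour


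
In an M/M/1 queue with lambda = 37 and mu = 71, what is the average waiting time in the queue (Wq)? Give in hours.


rho = 37/71; Wq = rho/(mu - lambda) = 0.0153 hours

0.0153 hours


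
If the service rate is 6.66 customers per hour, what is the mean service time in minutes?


Mean service time = 60/mu = 60/6.66 = 9.01 minutes

9.01 minutes


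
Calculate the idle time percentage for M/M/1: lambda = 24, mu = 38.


Idle fraction = (1 - rho) * 100 = (1 - 24/38) * 100 = 36.8%

36.8%


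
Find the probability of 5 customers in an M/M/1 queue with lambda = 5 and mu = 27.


rho = 5/27; P(n) = (1-rho)*rho^n = (1-5/27)*(5/27)^5 = 0.0002

0.0002


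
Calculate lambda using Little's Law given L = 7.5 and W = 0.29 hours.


lambda = L / W = 7.5 / 0.29 = 25.86 per hour

25.86 per hour


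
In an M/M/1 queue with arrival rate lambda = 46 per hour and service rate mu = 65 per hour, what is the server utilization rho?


rho = lambda/mu = 46/65 = 0.7077

0.7077


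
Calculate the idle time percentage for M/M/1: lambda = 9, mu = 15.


Idle fraction = (1 - rho) * 100 = (1 - 9/15) * 100 = 40.0%

40.0%


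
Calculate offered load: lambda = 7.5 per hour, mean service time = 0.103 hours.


Offered load a = lambda * E[S] = 7.5 * 0.103 = 0.77 Erlangs

0.77 Erlangs


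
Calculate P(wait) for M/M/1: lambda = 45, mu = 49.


P(wait) = rho = lambda/mu = 45/49 = 0.9184

0.9184


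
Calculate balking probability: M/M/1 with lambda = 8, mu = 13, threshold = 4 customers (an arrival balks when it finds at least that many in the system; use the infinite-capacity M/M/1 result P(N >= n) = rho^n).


P(N >= 4) = rho^4 = (8/13)^4 = 0.1434

0.1434


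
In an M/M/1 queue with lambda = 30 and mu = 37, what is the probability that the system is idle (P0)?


P0 = 1 - rho = 1 - 30/37 = 0.1892

0.1892


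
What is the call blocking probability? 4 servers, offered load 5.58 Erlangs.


B(N,A) = (A^N/N!) / sum(A^k/k!, k=0..N) with N=4, A=5.58 = 0.4415

0.4415


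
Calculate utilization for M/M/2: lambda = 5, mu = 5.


rho = lambda/(c*mu) = 5/(2*5) = 0.5

0.5


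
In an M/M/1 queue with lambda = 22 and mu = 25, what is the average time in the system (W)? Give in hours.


W = 1/(mu - lambda) = 1/(25 - 22) = 0.3333 hours

0.3333 hours


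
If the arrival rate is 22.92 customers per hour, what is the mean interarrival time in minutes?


Mean interarrival time = 60/lambda = 60/22.92 = 2.62 minutes

2.62 minutes


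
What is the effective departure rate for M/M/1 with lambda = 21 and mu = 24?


For a stable queue (lambda < mu), throughput = lambda = 21 per hour

21 per hour


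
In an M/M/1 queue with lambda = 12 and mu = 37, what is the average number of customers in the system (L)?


rho = 12/37; L = rho/(1-rho) = 0.48

0.48


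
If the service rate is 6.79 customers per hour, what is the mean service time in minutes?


Mean service time = 60/mu = 60/6.79 = 8.84 minutes

8.84 minutes


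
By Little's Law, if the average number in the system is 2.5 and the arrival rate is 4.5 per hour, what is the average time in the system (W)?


W = L / lambda = 2.5 / 4.5 = 0.5556 hours

0.5556 hours


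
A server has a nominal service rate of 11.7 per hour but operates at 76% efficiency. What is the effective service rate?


Effective rate = mu * efficiency = 11.7 * 0.76 = 8.89 per hour

8.89 per hour


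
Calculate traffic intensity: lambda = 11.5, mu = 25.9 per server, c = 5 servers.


rho = lambda / (c * mu) = 11.5 / (5 * 25.9) = 0.0888

0.0888


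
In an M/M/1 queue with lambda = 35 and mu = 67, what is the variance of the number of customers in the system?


rho = 35/67; Var(N) = rho/(1-rho)^2 = 2.29

2.29


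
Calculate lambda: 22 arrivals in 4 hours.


lambda = total arrivals / time = 22 / 4 = 5.5 per hour

5.5 per hour


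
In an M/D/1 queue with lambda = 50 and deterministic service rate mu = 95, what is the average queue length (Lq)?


M/D/1: Lq = rho^2 / (2*(1-rho)) where rho = 50/95; Lq = 0.29

0.29


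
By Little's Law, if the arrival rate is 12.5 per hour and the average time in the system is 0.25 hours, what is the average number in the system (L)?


L = lambda * W = 12.5 * 0.25 = 3.13

3.13


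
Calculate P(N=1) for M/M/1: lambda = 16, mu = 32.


rho = 16/32; P(n) = (1-rho)*rho^n = (1-16/32)*(16/32)^1 = 0.25

0.25


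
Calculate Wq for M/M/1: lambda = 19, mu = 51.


rho = 19/51; Wq = rho/(mu - lambda) = 0.0116 hours

0.0116 hours


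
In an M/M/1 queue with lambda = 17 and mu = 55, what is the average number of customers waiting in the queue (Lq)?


rho = 17/55; Lq = rho^2/(1-rho) = 0.14

0.14


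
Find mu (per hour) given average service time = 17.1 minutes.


mu = 60 / avg_service_time = 60 / 17.1 = 3.51 per hour

3.51 per hour


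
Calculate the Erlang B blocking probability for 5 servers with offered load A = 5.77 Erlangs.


B(N,A) = (A^N/N!) / sum(A^k/k!, k=0..N) with N=5, A=5.77 = 0.344

0.344


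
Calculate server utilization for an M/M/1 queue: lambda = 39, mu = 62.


rho = lambda/mu = 39/62 = 0.629

0.629


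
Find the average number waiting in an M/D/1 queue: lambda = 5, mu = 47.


M/D/1: Lq = rho^2 / (2*(1-rho)) where rho = 5/47; Lq = 0.01

0.01


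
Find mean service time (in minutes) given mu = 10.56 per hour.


Mean service time = 60/mu = 60/10.56 = 5.68 minutes

5.68 minutes


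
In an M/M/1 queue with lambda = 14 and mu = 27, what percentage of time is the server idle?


Idle fraction = (1 - rho) * 100 = (1 - 14/27) * 100 = 48.1%

48.1%


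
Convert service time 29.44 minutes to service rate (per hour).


mu = 60 / avg_service_time = 60 / 29.44 = 2.04 per hour

2.04 per hour


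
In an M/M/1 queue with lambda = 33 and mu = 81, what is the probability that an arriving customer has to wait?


P(wait) = rho = lambda/mu = 33/81 = 0.4074

0.4074


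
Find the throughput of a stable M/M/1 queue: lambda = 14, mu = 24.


For a stable queue (lambda < mu), throughput = lambda = 14 per hour

14 per hour


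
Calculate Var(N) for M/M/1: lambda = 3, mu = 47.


rho = 3/47; Var(N) = rho/(1-rho)^2 = 0.07

0.07


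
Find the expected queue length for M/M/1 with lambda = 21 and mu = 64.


rho = 21/64; Lq = rho^2/(1-rho) = 0.16

0.16


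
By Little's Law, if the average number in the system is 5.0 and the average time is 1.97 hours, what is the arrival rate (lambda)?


lambda = L / W = 5.0 / 1.97 = 2.54 per hour

2.54 per hour


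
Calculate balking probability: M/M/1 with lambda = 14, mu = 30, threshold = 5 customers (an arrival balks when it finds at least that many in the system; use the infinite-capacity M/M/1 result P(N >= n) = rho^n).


P(N >= 5) = rho^5 = (14/30)^5 = 0.0221

0.0221


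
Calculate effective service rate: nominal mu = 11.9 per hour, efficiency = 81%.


Effective rate = mu * efficiency = 11.9 * 0.81 = 9.64 per hour

9.64 per hour


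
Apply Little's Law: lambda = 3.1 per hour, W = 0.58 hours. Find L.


L = lambda * W = 3.1 * 0.58 = 1.8

1.8


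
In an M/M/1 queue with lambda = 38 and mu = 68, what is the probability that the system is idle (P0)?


P0 = 1 - rho = 1 - 38/68 = 0.4412

0.4412


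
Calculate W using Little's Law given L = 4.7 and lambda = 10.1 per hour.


W = L / lambda = 4.7 / 10.1 = 0.4653 hours

0.4653 hours


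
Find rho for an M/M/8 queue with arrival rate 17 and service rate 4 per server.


rho = lambda/(c*mu) = 17/(8*4) = 0.5313

0.5313


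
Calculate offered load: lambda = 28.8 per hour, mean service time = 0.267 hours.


Offered load a = lambda * E[S] = 28.8 * 0.267 = 7.69 Erlangs

7.69 Erlangs


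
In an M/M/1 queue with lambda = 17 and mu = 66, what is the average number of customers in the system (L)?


rho = 17/66; L = rho/(1-rho) = 0.35

0.35


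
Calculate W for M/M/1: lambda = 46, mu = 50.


W = 1/(mu - lambda) = 1/(50 - 46) = 0.25 hours

0.25 hours


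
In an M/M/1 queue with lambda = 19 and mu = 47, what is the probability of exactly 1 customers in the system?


rho = 19/47; P(n) = (1-rho)*rho^n = (1-19/47)*(19/47)^1 = 0.2408

0.2408


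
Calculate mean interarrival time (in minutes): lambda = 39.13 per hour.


Mean interarrival time = 60/lambda = 60/39.13 = 1.53 minutes

1.53 minutes


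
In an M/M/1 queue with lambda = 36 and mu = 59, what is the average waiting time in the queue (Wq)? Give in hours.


rho = 36/59; Wq = rho/(mu - lambda) = 0.0265 hours

0.0265 hours


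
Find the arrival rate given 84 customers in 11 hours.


lambda = total arrivals / time = 84 / 11 = 7.64 per hour

7.64 per hour


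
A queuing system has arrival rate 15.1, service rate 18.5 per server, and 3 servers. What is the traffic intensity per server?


rho = lambda / (c * mu) = 15.1 / (3 * 18.5) = 0.2721

0.2721


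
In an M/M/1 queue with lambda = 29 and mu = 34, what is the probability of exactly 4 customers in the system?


rho = 29/34; P(n) = (1-rho)*rho^n = (1-29/34)*(29/34)^4 = 0.0778

0.0778


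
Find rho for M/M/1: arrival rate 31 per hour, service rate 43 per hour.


rho = lambda/mu = 31/43 = 0.7209

0.7209


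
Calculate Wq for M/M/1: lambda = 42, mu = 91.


rho = 42/91; Wq = rho/(mu - lambda) = 0.0094 hours

0.0094 hours


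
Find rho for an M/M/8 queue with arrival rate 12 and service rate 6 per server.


rho = lambda/(c*mu) = 12/(8*6) = 0.25

0.25


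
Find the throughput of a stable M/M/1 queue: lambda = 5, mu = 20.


For a stable queue (lambda < mu), throughput = lambda = 5 per hour

5 per hour


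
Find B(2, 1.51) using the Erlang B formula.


B(N,A) = (A^N/N!) / sum(A^k/k!, k=0..N) with N=2, A=1.51 = 0.3123

0.3123


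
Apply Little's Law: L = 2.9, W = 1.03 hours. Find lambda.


lambda = L / W = 2.9 / 1.03 = 2.82 per hour

2.82 per hour


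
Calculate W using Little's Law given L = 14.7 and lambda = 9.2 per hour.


W = L / lambda = 14.7 / 9.2 = 1.5978 hours

1.5978 hours


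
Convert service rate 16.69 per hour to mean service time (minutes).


Mean service time = 60/mu = 60/16.69 = 3.59 minutes

3.59 minutes


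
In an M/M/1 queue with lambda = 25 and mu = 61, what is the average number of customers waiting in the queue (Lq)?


rho = 25/61; Lq = rho^2/(1-rho) = 0.28

0.28


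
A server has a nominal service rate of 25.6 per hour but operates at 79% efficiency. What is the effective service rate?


Effective rate = mu * efficiency = 25.6 * 0.79 = 20.22 per hour

20.22 per hour


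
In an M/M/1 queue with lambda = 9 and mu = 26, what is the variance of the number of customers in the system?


rho = 9/26; Var(N) = rho/(1-rho)^2 = 0.81

0.81


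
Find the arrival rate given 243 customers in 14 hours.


lambda = total arrivals / time = 243 / 14 = 17.36 per hour

17.36 per hour


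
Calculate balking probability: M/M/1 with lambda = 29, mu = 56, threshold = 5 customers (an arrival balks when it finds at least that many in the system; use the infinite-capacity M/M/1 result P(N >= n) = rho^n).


P(N >= 5) = rho^5 = (29/56)^5 = 0.0372

0.0372


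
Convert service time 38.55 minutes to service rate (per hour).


mu = 60 / avg_service_time = 60 / 38.55 = 1.56 per hour

1.56 per hour


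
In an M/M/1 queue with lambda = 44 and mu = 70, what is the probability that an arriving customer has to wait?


P(wait) = rho = lambda/mu = 44/70 = 0.6286

0.6286


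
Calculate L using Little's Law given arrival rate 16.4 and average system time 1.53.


L = lambda * W = 16.4 * 1.53 = 25.09

25.09


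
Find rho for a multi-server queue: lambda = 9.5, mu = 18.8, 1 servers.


rho = lambda / (c * mu) = 9.5 / (1 * 18.8) = 0.5053

0.5053


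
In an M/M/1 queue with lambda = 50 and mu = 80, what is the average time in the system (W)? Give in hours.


W = 1/(mu - lambda) = 1/(80 - 50) = 0.0333 hours

0.0333 hours


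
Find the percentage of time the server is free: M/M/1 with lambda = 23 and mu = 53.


Idle fraction = (1 - rho) * 100 = (1 - 23/53) * 100 = 56.6%

56.6%


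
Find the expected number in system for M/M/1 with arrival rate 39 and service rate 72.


rho = 39/72; L = rho/(1-rho) = 1.18

1.18


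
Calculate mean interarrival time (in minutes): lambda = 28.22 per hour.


Mean interarrival time = 60/lambda = 60/28.22 = 2.13 minutes

2.13 minutes


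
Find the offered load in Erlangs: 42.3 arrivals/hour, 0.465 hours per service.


Offered load a = lambda * E[S] = 42.3 * 0.465 = 19.67 Erlangs

19.67 Erlangs


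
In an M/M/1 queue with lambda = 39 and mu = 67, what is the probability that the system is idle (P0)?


P0 = 1 - rho = 1 - 39/67 = 0.4179

0.4179


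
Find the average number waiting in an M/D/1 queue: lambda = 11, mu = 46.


M/D/1: Lq = rho^2 / (2*(1-rho)) where rho = 11/46; Lq = 0.04

0.04


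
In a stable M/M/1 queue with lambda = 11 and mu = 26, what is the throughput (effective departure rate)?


For a stable queue (lambda < mu), throughput = lambda = 11 per hour

11 per hour


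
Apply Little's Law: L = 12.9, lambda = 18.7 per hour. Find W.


W = L / lambda = 12.9 / 18.7 = 0.6898 hours

0.6898 hours


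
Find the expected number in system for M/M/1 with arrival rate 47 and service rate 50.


rho = 47/50; L = rho/(1-rho) = 15.67

15.67


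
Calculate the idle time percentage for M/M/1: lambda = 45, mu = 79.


Idle fraction = (1 - rho) * 100 = (1 - 45/79) * 100 = 43.0%

43.0%


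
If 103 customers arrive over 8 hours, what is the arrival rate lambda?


lambda = total arrivals / time = 103 / 8 = 12.88 per hour

12.88 per hour


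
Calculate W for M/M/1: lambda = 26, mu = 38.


W = 1/(mu - lambda) = 1/(38 - 26) = 0.0833 hours

0.0833 hours


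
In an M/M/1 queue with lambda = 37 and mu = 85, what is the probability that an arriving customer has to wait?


P(wait) = rho = lambda/mu = 37/85 = 0.4353

0.4353


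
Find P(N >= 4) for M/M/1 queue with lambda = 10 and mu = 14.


P(N >= 4) = rho^4 = (10/14)^4 = 0.2603

0.2603


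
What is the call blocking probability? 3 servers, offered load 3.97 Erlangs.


B(N,A) = (A^N/N!) / sum(A^k/k!, k=0..N) with N=3, A=3.97 = 0.448

0.448


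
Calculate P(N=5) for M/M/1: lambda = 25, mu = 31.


rho = 25/31; P(n) = (1-rho)*rho^n = (1-25/31)*(25/31)^5 = 0.066

0.066


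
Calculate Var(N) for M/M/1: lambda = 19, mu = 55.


rho = 19/55; Var(N) = rho/(1-rho)^2 = 0.81

0.81


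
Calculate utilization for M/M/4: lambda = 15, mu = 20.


rho = lambda/(c*mu) = 15/(4*20) = 0.1875

0.1875


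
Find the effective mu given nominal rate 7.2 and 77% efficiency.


Effective rate = mu * efficiency = 7.2 * 0.77 = 5.54 per hour

5.54 per hour


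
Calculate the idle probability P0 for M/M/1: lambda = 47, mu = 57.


P0 = 1 - rho = 1 - 47/57 = 0.1754

0.1754


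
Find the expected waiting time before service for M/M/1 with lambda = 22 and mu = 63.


rho = 22/63; Wq = rho/(mu - lambda) = 0.0085 hours

0.0085 hours


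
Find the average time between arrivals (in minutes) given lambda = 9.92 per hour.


Mean interarrival time = 60/lambda = 60/9.92 = 6.05 minutes

6.05 minutes


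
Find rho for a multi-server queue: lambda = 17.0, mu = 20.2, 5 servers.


rho = lambda / (c * mu) = 17.0 / (5 * 20.2) = 0.1683

0.1683


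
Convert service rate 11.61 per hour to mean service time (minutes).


Mean service time = 60/mu = 60/11.61 = 5.17 minutes

5.17 minutes


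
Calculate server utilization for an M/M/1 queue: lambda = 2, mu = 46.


rho = lambda/mu = 2/46 = 0.0435

0.0435


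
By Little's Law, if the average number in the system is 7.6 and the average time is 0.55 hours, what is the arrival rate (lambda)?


lambda = L / W = 7.6 / 0.55 = 13.82 per hour

13.82 per hour


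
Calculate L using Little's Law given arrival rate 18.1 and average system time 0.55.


L = lambda * W = 18.1 * 0.55 = 9.96

9.96


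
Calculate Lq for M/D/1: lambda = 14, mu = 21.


M/D/1: Lq = rho^2 / (2*(1-rho)) where rho = 14/21; Lq = 0.67

0.67


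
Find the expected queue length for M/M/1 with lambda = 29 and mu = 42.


rho = 29/42; Lq = rho^2/(1-rho) = 1.54

1.54


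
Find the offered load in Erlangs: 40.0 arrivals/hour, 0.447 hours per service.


Offered load a = lambda * E[S] = 40.0 * 0.447 = 17.88 Erlangs

17.88 Erlangs


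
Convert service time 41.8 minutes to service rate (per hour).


mu = 60 / avg_service_time = 60 / 41.8 = 1.44 per hour

1.44 per hour


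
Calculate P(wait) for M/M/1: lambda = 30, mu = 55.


P(wait) = rho = lambda/mu = 30/55 = 0.5455

0.5455


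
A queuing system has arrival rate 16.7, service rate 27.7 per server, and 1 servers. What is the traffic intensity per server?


rho = lambda / (c * mu) = 16.7 / (1 * 27.7) = 0.6029

0.6029


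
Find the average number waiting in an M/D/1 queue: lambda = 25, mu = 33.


M/D/1: Lq = rho^2 / (2*(1-rho)) where rho = 25/33; Lq = 1.18

1.18


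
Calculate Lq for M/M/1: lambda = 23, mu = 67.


rho = 23/67; Lq = rho^2/(1-rho) = 0.18

0.18


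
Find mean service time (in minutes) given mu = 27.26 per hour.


Mean service time = 60/mu = 60/27.26 = 2.2 minutes

2.2 minutes


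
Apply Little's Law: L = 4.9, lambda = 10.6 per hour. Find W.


W = L / lambda = 4.9 / 10.6 = 0.4623 hours

0.4623 hours


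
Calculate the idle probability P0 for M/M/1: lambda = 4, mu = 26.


P0 = 1 - rho = 1 - 4/26 = 0.8462

0.8462


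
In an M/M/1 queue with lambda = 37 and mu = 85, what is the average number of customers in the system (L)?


rho = 37/85; L = rho/(1-rho) = 0.77

0.77


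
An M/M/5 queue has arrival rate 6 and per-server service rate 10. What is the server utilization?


rho = lambda/(c*mu) = 6/(5*10) = 0.12

0.12


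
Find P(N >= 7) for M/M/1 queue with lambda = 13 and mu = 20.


P(N >= 7) = rho^7 = (13/20)^7 = 0.049

0.049


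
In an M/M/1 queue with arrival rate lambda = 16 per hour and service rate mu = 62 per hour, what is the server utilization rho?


rho = lambda/mu = 16/62 = 0.2581

0.2581


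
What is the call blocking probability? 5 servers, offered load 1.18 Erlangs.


B(N,A) = (A^N/N!) / sum(A^k/k!, k=0..N) with N=5, A=1.18 = 0.0059

0.0059


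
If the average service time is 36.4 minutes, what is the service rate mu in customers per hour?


mu = 60 / avg_service_time = 60 / 36.4 = 1.65 per hour

1.65 per hour


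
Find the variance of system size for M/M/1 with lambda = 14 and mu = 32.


rho = 14/32; Var(N) = rho/(1-rho)^2 = 1.38

1.38


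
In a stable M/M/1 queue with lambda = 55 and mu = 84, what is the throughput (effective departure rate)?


For a stable queue (lambda < mu), throughput = lambda = 55 per hour

55 per hour


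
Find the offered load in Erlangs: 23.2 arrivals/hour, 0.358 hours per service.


Offered load a = lambda * E[S] = 23.2 * 0.358 = 8.31 Erlangs

8.31 Erlangs


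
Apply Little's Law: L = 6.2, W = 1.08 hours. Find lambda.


lambda = L / W = 6.2 / 1.08 = 5.74 per hour

5.74 per hour


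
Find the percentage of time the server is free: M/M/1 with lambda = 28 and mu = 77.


Idle fraction = (1 - rho) * 100 = (1 - 28/77) * 100 = 63.6%

63.6%


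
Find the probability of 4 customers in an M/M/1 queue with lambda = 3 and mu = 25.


rho = 3/25; P(n) = (1-rho)*rho^n = (1-3/25)*(3/25)^4 = 0.0002

0.0002


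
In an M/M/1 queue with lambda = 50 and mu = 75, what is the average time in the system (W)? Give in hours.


W = 1/(mu - lambda) = 1/(75 - 50) = 0.04 hours

0.04 hours


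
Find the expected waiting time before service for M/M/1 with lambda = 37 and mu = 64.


rho = 37/64; Wq = rho/(mu - lambda) = 0.0214 hours

0.0214 hours


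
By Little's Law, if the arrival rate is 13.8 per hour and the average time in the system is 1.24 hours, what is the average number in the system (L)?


L = lambda * W = 13.8 * 1.24 = 17.11

17.11


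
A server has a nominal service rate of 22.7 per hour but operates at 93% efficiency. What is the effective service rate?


Effective rate = mu * efficiency = 22.7 * 0.93 = 21.11 per hour

21.11 per hour


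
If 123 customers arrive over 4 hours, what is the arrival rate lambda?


lambda = total arrivals / time = 123 / 4 = 30.75 per hour

30.75 per hour


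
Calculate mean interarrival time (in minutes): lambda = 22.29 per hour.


Mean interarrival time = 60/lambda = 60/22.29 = 2.69 minutes

2.69 minutes


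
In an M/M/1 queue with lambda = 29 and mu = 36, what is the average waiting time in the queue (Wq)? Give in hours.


rho = 29/36; Wq = rho/(mu - lambda) = 0.1151 hours

0.1151 hours


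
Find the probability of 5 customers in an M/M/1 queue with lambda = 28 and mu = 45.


rho = 28/45; P(n) = (1-rho)*rho^n = (1-28/45)*(28/45)^5 = 0.0352

0.0352


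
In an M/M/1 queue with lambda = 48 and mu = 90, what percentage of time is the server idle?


Idle fraction = (1 - rho) * 100 = (1 - 48/90) * 100 = 46.7%

46.7%


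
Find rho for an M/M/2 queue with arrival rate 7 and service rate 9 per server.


rho = lambda/(c*mu) = 7/(2*9) = 0.3889

0.3889


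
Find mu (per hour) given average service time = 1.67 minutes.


mu = 60 / avg_service_time = 60 / 1.67 = 35.93 per hour

35.93 per hour


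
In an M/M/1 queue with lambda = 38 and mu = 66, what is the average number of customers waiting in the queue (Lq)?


rho = 38/66; Lq = rho^2/(1-rho) = 0.78

0.78


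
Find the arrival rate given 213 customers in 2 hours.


lambda = total arrivals / time = 213 / 2 = 106.5 per hour

106.5 per hour


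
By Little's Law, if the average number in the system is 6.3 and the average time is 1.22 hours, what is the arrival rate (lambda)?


lambda = L / W = 6.3 / 1.22 = 5.16 per hour

5.16 per hour


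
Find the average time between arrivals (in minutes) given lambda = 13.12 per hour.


Mean interarrival time = 60/lambda = 60/13.12 = 4.57 minutes

4.57 minutes


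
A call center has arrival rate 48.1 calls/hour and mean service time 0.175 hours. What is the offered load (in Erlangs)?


Offered load a = lambda * E[S] = 48.1 * 0.175 = 8.42 Erlangs

8.42 Erlangs


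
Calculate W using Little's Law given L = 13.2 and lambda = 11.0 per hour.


W = L / lambda = 13.2 / 11.0 = 1.2 hours

1.2 hours


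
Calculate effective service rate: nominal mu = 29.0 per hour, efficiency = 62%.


Effective rate = mu * efficiency = 29.0 * 0.62 = 17.98 per hour

17.98 per hour


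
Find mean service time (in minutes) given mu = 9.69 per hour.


Mean service time = 60/mu = 60/9.69 = 6.19 minutes

6.19 minutes


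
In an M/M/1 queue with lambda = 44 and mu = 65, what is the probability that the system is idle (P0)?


P0 = 1 - rho = 1 - 44/65 = 0.3231

0.3231


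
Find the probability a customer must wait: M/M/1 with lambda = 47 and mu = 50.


P(wait) = rho = lambda/mu = 47/50 = 0.94

0.94


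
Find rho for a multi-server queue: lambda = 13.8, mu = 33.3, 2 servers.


rho = lambda / (c * mu) = 13.8 / (2 * 33.3) = 0.2072

0.2072


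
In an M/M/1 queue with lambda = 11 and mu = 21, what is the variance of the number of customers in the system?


rho = 11/21; Var(N) = rho/(1-rho)^2 = 2.31

2.31


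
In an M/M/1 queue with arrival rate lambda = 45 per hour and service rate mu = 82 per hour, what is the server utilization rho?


rho = lambda/mu = 45/82 = 0.5488

0.5488


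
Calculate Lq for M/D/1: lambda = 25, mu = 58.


M/D/1: Lq = rho^2 / (2*(1-rho)) where rho = 25/58; Lq = 0.16

0.16


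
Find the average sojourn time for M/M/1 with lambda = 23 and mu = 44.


W = 1/(mu - lambda) = 1/(44 - 23) = 0.0476 hours

0.0476 hours


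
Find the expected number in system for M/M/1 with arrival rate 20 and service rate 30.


rho = 20/30; L = rho/(1-rho) = 2.0

2.0


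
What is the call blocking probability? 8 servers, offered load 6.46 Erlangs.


B(N,A) = (A^N/N!) / sum(A^k/k!, k=0..N) with N=8, A=6.46 = 0.1478

0.1478


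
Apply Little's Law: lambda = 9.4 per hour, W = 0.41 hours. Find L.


L = lambda * W = 9.4 * 0.41 = 3.85

3.85


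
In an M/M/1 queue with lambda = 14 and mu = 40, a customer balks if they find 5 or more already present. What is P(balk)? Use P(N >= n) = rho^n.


P(N >= 5) = rho^5 = (14/40)^5 = 0.0053

0.0053


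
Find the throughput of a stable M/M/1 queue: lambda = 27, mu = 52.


For a stable queue (lambda < mu), throughput = lambda = 27 per hour

27 per hour


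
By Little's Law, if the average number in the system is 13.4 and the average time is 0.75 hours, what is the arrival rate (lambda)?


lambda = L / W = 13.4 / 0.75 = 17.87 per hour

17.87 per hour


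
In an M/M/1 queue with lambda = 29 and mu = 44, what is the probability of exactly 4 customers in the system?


rho = 29/44; P(n) = (1-rho)*rho^n = (1-29/44)*(29/44)^4 = 0.0643

0.0643


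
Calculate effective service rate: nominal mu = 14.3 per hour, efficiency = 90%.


Effective rate = mu * efficiency = 14.3 * 0.9 = 12.87 per hour

12.87 per hour


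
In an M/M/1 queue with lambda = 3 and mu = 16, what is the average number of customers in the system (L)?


rho = 3/16; L = rho/(1-rho) = 0.23

0.23


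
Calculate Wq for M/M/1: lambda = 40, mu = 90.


rho = 40/90; Wq = rho/(mu - lambda) = 0.0089 hours

0.0089 hours


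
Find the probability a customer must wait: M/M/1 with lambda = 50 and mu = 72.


P(wait) = rho = lambda/mu = 50/72 = 0.6944

0.6944


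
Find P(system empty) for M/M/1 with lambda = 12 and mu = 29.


P0 = 1 - rho = 1 - 12/29 = 0.5862

0.5862


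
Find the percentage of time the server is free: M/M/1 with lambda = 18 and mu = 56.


Idle fraction = (1 - rho) * 100 = (1 - 18/56) * 100 = 67.9%

67.9%


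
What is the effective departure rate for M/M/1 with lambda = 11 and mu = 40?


For a stable queue (lambda < mu), throughput = lambda = 11 per hour

11 per hour


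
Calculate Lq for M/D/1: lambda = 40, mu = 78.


M/D/1: Lq = rho^2 / (2*(1-rho)) where rho = 40/78; Lq = 0.27

0.27


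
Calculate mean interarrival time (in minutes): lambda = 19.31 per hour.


Mean interarrival time = 60/lambda = 60/19.31 = 3.11 minutes

3.11 minutes


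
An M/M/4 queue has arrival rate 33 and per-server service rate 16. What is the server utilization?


rho = lambda/(c*mu) = 33/(4*16) = 0.5156

0.5156


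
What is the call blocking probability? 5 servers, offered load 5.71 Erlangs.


B(N,A) = (A^N/N!) / sum(A^k/k!, k=0..N) with N=5, A=5.71 = 0.3397

0.3397


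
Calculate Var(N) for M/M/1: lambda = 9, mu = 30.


rho = 9/30; Var(N) = rho/(1-rho)^2 = 0.61

0.61


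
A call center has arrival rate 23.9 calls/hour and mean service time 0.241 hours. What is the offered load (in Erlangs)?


Offered load a = lambda * E[S] = 23.9 * 0.241 = 5.76 Erlangs

5.76 Erlangs


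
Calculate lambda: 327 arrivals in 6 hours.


lambda = total arrivals / time = 327 / 6 = 54.5 per hour

54.5 per hour


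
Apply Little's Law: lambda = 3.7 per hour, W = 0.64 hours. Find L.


L = lambda * W = 3.7 * 0.64 = 2.37

2.37


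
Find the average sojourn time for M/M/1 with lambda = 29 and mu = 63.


W = 1/(mu - lambda) = 1/(63 - 29) = 0.0294 hours

0.0294 hours


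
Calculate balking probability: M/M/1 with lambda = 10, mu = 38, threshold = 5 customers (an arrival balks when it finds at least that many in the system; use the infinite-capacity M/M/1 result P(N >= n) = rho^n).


P(N >= 5) = rho^5 = (10/38)^5 = 0.0013

0.0013


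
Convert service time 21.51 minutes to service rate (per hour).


mu = 60 / avg_service_time = 60 / 21.51 = 2.79 per hour

2.79 per hour


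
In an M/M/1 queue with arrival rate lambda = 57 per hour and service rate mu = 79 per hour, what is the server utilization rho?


rho = lambda/mu = 57/79 = 0.7215

0.7215


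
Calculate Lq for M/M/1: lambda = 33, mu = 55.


rho = 33/55; Lq = rho^2/(1-rho) = 0.9

0.9


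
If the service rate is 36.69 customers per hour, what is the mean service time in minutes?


Mean service time = 60/mu = 60/36.69 = 1.64 minutes

1.64 minutes


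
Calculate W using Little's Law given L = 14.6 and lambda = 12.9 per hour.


W = L / lambda = 14.6 / 12.9 = 1.1318 hours

1.1318 hours


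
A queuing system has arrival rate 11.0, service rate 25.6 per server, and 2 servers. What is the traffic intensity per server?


rho = lambda / (c * mu) = 11.0 / (2 * 25.6) = 0.2148

0.2148


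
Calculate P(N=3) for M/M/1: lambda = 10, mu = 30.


rho = 10/30; P(n) = (1-rho)*rho^n = (1-10/30)*(10/30)^3 = 0.0247

0.0247


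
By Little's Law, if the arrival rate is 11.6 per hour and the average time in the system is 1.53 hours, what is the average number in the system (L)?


L = lambda * W = 11.6 * 1.53 = 17.75

17.75


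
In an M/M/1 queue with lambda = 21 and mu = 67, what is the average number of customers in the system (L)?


rho = 21/67; L = rho/(1-rho) = 0.46

0.46


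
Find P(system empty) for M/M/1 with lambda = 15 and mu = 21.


P0 = 1 - rho = 1 - 15/21 = 0.2857

0.2857


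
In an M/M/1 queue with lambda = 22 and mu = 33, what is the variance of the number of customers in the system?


rho = 22/33; Var(N) = rho/(1-rho)^2 = 6.0

6.0


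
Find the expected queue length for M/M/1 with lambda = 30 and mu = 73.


rho = 30/73; Lq = rho^2/(1-rho) = 0.29

0.29


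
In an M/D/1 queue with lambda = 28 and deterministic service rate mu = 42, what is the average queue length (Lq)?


M/D/1: Lq = rho^2 / (2*(1-rho)) where rho = 28/42; Lq = 0.67

0.67


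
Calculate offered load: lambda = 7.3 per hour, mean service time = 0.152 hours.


Offered load a = lambda * E[S] = 7.3 * 0.152 = 1.11 Erlangs

1.11 Erlangs


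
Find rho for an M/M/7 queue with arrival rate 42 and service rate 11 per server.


rho = lambda/(c*mu) = 42/(7*11) = 0.5455

0.5455


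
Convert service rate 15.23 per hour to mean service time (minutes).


Mean service time = 60/mu = 60/15.23 = 3.94 minutes

3.94 minutes


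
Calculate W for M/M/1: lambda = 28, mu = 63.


W = 1/(mu - lambda) = 1/(63 - 28) = 0.0286 hours

0.0286 hours


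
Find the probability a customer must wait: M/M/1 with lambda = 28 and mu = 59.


P(wait) = rho = lambda/mu = 28/59 = 0.4746

0.4746


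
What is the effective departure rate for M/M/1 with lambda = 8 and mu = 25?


For a stable queue (lambda < mu), throughput = lambda = 8 per hour

8 per hour


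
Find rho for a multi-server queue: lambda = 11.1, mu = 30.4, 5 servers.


rho = lambda / (c * mu) = 11.1 / (5 * 30.4) = 0.073

0.073


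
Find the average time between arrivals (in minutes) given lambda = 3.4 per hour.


Mean interarrival time = 60/lambda = 60/3.4 = 17.65 minutes

17.65 minutes


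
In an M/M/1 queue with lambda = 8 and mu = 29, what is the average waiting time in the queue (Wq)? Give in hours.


rho = 8/29; Wq = rho/(mu - lambda) = 0.0131 hours

0.0131 hours


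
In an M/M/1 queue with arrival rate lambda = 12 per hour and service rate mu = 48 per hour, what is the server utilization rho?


rho = lambda/mu = 12/48 = 0.25

0.25


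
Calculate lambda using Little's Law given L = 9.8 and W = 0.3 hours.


lambda = L / W = 9.8 / 0.3 = 32.67 per hour

32.67 per hour


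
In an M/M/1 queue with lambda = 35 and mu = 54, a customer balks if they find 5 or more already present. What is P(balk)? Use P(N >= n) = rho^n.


P(N >= 5) = rho^5 = (35/54)^5 = 0.1144

0.1144


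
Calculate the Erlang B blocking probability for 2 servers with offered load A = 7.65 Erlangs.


B(N,A) = (A^N/N!) / sum(A^k/k!, k=0..N) with N=2, A=7.65 = 0.7718

0.7718


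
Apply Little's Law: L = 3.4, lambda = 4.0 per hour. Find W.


W = L / lambda = 3.4 / 4.0 = 0.85 hours

0.85 hours


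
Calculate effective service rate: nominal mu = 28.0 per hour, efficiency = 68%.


Effective rate = mu * efficiency = 28.0 * 0.68 = 19.04 per hour

19.04 per hour


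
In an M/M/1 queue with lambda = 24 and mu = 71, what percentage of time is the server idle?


Idle fraction = (1 - rho) * 100 = (1 - 24/71) * 100 = 66.2%

66.2%


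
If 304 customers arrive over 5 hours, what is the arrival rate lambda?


lambda = total arrivals / time = 304 / 5 = 60.8 per hour

60.8 per hour


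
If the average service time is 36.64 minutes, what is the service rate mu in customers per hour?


mu = 60 / avg_service_time = 60 / 36.64 = 1.64 per hour

1.64 per hour


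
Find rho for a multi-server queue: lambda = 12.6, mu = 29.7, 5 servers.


rho = lambda / (c * mu) = 12.6 / (5 * 29.7) = 0.0848

0.0848


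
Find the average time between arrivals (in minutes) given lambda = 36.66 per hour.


Mean interarrival time = 60/lambda = 60/36.66 = 1.64 minutes

1.64 minutes


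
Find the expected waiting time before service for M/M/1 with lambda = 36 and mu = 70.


rho = 36/70; Wq = rho/(mu - lambda) = 0.0151 hours

0.0151 hours


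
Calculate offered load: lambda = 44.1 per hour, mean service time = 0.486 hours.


Offered load a = lambda * E[S] = 44.1 * 0.486 = 21.43 Erlangs

21.43 Erlangs


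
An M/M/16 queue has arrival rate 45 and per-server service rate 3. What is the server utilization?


rho = lambda/(c*mu) = 45/(16*3) = 0.9375

0.9375


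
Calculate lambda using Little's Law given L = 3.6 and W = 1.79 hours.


lambda = L / W = 3.6 / 1.79 = 2.01 per hour

2.01 per hour


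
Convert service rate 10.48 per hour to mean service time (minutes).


Mean service time = 60/mu = 60/10.48 = 5.73 minutes

5.73 minutes


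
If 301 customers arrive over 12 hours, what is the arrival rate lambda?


lambda = total arrivals / time = 301 / 12 = 25.08 per hour

25.08 per hour


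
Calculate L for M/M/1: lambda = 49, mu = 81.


rho = 49/81; L = rho/(1-rho) = 1.53

1.53


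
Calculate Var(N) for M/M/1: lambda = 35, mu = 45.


rho = 35/45; Var(N) = rho/(1-rho)^2 = 15.75

15.75


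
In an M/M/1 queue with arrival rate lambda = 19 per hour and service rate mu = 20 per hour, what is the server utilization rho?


rho = lambda/mu = 19/20 = 0.95

0.95


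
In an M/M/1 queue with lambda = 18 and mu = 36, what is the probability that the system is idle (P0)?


P0 = 1 - rho = 1 - 18/36 = 0.5

0.5


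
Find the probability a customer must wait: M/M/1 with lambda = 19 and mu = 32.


P(wait) = rho = lambda/mu = 19/32 = 0.5938

0.5938


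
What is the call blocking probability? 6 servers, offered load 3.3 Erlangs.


B(N,A) = (A^N/N!) / sum(A^k/k!, k=0..N) with N=6, A=3.3 = 0.0697

0.0697


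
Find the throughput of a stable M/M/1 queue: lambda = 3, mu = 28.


For a stable queue (lambda < mu), throughput = lambda = 3 per hour

3 per hour


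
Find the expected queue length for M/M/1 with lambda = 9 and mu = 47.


rho = 9/47; Lq = rho^2/(1-rho) = 0.05

0.05


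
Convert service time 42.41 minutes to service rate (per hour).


mu = 60 / avg_service_time = 60 / 42.41 = 1.41 per hour

1.41 per hour


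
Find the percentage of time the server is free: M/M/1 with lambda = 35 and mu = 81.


Idle fraction = (1 - rho) * 100 = (1 - 35/81) * 100 = 56.8%

56.8%


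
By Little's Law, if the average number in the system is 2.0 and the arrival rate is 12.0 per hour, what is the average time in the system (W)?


W = L / lambda = 2.0 / 12.0 = 0.1667 hours

0.1667 hours


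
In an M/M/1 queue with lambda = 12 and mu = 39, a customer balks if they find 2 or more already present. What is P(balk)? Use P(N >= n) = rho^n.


P(N >= 2) = rho^2 = (12/39)^2 = 0.0947

0.0947


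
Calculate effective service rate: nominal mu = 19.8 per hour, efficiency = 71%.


Effective rate = mu * efficiency = 19.8 * 0.71 = 14.06 per hour

14.06 per hour


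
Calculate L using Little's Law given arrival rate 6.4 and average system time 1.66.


L = lambda * W = 6.4 * 1.66 = 10.62

10.62


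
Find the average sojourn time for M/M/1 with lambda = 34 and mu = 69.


W = 1/(mu - lambda) = 1/(69 - 34) = 0.0286 hours

0.0286 hours


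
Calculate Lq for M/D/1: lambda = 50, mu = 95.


M/D/1: Lq = rho^2 / (2*(1-rho)) where rho = 50/95; Lq = 0.29

0.29


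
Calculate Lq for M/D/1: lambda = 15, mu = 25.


M/D/1: Lq = rho^2 / (2*(1-rho)) where rho = 15/25; Lq = 0.45

0.45


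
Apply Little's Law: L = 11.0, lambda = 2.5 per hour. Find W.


W = L / lambda = 11.0 / 2.5 = 4.4 hours

4.4 hours


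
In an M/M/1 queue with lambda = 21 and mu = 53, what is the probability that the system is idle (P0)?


P0 = 1 - rho = 1 - 21/53 = 0.6038

0.6038
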